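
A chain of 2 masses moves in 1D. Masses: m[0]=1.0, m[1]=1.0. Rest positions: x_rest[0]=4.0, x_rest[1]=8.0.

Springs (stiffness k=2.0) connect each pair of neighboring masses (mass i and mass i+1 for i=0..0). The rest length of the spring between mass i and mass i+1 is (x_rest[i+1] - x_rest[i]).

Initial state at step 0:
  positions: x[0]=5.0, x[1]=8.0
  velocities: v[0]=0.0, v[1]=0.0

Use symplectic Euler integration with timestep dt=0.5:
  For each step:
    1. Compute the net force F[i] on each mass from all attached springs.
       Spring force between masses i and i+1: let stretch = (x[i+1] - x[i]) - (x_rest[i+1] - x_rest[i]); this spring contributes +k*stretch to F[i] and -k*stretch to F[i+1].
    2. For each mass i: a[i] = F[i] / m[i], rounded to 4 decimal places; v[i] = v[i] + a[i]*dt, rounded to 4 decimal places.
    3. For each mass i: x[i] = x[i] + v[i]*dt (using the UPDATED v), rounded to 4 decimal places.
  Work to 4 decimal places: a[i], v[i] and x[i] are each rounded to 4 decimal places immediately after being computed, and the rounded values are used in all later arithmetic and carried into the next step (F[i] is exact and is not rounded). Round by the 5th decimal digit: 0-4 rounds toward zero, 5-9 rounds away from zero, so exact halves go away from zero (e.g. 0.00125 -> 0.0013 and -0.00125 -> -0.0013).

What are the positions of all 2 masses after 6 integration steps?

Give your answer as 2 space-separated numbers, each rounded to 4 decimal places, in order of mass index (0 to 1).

Answer: 5.0000 8.0000

Derivation:
Step 0: x=[5.0000 8.0000] v=[0.0000 0.0000]
Step 1: x=[4.5000 8.5000] v=[-1.0000 1.0000]
Step 2: x=[4.0000 9.0000] v=[-1.0000 1.0000]
Step 3: x=[4.0000 9.0000] v=[0.0000 0.0000]
Step 4: x=[4.5000 8.5000] v=[1.0000 -1.0000]
Step 5: x=[5.0000 8.0000] v=[1.0000 -1.0000]
Step 6: x=[5.0000 8.0000] v=[0.0000 0.0000]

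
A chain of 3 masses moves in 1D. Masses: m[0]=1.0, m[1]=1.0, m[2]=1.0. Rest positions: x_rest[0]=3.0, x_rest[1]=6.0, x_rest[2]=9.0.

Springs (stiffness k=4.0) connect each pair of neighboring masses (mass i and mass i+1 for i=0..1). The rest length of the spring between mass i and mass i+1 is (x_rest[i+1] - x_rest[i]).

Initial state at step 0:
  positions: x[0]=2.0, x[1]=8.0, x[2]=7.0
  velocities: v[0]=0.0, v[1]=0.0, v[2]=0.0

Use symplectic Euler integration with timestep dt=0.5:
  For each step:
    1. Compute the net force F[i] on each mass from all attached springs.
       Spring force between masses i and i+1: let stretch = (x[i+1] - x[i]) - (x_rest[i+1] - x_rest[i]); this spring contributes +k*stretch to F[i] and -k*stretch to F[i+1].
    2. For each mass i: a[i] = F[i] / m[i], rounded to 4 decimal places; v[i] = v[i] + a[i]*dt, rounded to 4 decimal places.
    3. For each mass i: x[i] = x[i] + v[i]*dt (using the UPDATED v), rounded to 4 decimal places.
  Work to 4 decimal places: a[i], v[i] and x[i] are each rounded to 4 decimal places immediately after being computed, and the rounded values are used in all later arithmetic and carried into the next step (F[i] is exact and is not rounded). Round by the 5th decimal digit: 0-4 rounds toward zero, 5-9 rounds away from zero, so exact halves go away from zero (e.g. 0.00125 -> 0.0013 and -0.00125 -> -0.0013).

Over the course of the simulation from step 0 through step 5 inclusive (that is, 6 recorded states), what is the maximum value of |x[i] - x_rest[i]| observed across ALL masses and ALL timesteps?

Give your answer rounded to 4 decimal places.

Step 0: x=[2.0000 8.0000 7.0000] v=[0.0000 0.0000 0.0000]
Step 1: x=[5.0000 1.0000 11.0000] v=[6.0000 -14.0000 8.0000]
Step 2: x=[1.0000 8.0000 8.0000] v=[-8.0000 14.0000 -6.0000]
Step 3: x=[1.0000 8.0000 8.0000] v=[0.0000 0.0000 0.0000]
Step 4: x=[5.0000 1.0000 11.0000] v=[8.0000 -14.0000 6.0000]
Step 5: x=[2.0000 8.0000 7.0000] v=[-6.0000 14.0000 -8.0000]
Max displacement = 5.0000

Answer: 5.0000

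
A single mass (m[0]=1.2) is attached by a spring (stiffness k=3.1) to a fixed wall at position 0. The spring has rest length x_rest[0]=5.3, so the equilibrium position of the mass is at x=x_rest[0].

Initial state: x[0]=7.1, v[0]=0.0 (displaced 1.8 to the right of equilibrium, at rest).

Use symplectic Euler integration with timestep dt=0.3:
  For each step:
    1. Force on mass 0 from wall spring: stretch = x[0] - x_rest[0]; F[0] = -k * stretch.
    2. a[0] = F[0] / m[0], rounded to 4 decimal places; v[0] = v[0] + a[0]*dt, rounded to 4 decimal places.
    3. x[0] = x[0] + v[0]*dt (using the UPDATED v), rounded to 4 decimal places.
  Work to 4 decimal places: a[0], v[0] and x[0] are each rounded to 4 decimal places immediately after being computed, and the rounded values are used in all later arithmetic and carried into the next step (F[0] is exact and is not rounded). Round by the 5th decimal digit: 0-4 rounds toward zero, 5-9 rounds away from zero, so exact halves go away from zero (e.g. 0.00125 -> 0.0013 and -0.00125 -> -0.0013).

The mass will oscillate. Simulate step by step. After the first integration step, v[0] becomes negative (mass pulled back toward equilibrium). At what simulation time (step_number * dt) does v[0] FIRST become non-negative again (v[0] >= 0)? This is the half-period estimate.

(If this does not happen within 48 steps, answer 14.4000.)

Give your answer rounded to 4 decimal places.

Step 0: x=[7.1000] v=[0.0000]
Step 1: x=[6.6815] v=[-1.3950]
Step 2: x=[5.9418] v=[-2.4657]
Step 3: x=[5.0529] v=[-2.9631]
Step 4: x=[4.2214] v=[-2.7716]
Step 5: x=[3.6407] v=[-1.9357]
Step 6: x=[3.4458] v=[-0.6498]
Step 7: x=[3.6820] v=[0.7872]
First v>=0 after going negative at step 7, time=2.1000

Answer: 2.1000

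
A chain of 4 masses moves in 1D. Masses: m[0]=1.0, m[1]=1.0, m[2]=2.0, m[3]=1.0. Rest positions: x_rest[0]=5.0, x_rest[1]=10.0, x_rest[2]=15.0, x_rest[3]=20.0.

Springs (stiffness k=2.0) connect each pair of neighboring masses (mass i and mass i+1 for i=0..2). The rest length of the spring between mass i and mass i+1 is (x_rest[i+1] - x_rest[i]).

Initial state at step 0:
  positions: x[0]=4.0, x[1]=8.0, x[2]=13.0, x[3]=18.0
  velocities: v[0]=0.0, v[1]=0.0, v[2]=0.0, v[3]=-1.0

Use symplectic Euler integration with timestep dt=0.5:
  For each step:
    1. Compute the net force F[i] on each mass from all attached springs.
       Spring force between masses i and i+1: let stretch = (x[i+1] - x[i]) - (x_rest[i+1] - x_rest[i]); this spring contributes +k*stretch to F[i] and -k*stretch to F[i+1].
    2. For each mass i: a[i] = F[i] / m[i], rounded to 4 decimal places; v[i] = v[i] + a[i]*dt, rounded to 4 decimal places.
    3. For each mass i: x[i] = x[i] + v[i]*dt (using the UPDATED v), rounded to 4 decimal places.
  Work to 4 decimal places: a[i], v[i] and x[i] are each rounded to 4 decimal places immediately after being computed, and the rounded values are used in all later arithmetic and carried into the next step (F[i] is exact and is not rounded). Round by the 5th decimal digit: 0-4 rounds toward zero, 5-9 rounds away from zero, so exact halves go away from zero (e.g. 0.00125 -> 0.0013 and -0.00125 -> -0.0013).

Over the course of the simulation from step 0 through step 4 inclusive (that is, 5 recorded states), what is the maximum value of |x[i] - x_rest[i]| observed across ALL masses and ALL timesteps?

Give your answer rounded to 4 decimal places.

Step 0: x=[4.0000 8.0000 13.0000 18.0000] v=[0.0000 0.0000 0.0000 -1.0000]
Step 1: x=[3.5000 8.5000 13.0000 17.5000] v=[-1.0000 1.0000 0.0000 -1.0000]
Step 2: x=[3.0000 8.7500 13.0000 17.2500] v=[-1.0000 0.5000 0.0000 -0.5000]
Step 3: x=[2.8750 8.2500 13.0000 17.3750] v=[-0.2500 -1.0000 0.0000 0.2500]
Step 4: x=[2.9375 7.4375 12.9063 17.8125] v=[0.1250 -1.6250 -0.1875 0.8750]
Max displacement = 2.7500

Answer: 2.7500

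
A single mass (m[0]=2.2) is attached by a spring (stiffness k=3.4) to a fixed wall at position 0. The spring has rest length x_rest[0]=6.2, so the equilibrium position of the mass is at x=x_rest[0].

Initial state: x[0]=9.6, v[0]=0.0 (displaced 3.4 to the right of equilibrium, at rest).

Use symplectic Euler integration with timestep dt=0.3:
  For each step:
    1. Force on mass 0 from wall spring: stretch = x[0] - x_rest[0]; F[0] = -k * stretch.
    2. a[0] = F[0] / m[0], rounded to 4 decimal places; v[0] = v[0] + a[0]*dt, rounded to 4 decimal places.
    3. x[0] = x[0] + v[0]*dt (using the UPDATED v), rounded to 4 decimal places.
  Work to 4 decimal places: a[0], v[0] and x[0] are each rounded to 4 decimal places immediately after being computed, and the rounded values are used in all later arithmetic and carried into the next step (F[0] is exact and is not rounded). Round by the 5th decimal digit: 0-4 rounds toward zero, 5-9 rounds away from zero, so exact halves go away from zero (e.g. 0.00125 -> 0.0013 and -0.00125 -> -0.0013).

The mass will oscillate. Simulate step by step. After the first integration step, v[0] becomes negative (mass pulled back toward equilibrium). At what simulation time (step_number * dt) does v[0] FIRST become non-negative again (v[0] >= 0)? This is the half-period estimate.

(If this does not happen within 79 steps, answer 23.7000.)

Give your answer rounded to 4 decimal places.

Step 0: x=[9.6000] v=[0.0000]
Step 1: x=[9.1271] v=[-1.5764]
Step 2: x=[8.2471] v=[-2.9335]
Step 3: x=[7.0823] v=[-3.8826]
Step 4: x=[5.7948] v=[-4.2917]
Step 5: x=[4.5637] v=[-4.1038]
Step 6: x=[3.5601] v=[-3.3452]
Step 7: x=[2.9237] v=[-2.1213]
Step 8: x=[2.7430] v=[-0.6023]
Step 9: x=[3.0432] v=[1.0005]
First v>=0 after going negative at step 9, time=2.7000

Answer: 2.7000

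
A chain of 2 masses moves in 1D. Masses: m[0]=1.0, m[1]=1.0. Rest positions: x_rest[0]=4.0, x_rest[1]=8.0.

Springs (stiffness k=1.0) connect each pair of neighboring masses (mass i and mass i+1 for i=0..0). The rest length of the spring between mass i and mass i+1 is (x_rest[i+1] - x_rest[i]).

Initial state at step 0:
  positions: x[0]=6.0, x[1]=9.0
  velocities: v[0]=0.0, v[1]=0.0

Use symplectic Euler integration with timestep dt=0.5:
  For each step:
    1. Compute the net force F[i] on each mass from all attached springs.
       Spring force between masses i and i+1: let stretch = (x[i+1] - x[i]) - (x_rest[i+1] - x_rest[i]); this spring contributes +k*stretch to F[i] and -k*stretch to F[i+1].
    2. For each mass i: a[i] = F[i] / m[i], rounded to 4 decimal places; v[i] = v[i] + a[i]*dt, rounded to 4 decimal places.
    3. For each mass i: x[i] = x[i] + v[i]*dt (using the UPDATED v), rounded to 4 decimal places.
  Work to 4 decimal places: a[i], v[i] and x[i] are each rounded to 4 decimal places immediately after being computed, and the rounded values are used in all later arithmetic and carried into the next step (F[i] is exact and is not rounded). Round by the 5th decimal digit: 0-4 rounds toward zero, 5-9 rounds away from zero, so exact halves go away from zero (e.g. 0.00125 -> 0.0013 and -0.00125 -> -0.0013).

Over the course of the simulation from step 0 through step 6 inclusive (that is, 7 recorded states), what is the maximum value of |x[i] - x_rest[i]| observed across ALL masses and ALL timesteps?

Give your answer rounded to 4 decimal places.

Answer: 2.0313

Derivation:
Step 0: x=[6.0000 9.0000] v=[0.0000 0.0000]
Step 1: x=[5.7500 9.2500] v=[-0.5000 0.5000]
Step 2: x=[5.3750 9.6250] v=[-0.7500 0.7500]
Step 3: x=[5.0625 9.9375] v=[-0.6250 0.6250]
Step 4: x=[4.9688 10.0313] v=[-0.1875 0.1875]
Step 5: x=[5.1407 9.8594] v=[0.3438 -0.3438]
Step 6: x=[5.4923 9.5078] v=[0.7032 -0.7032]
Max displacement = 2.0313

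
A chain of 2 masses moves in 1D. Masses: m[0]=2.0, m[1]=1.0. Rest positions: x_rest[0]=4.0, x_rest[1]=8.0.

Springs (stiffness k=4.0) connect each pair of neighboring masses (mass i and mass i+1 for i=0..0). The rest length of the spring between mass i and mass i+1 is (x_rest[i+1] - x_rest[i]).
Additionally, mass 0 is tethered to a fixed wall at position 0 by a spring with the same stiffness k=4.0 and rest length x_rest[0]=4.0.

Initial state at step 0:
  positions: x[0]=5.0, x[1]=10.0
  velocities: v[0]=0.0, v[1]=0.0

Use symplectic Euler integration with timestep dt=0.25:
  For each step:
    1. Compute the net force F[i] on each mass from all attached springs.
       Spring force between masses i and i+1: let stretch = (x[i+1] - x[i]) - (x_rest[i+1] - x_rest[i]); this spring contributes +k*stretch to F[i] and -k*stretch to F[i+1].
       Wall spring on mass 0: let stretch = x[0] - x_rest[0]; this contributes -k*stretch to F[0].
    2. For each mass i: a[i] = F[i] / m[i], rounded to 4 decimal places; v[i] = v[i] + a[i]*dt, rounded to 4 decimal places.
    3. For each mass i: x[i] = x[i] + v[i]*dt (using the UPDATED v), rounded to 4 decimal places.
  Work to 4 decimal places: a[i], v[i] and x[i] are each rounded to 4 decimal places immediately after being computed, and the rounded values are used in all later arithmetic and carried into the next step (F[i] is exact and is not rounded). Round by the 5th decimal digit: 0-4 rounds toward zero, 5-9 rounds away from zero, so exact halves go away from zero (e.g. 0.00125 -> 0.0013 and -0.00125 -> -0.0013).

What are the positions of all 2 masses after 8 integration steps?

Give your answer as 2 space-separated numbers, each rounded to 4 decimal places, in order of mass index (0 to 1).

Answer: 3.0042 7.0938

Derivation:
Step 0: x=[5.0000 10.0000] v=[0.0000 0.0000]
Step 1: x=[5.0000 9.7500] v=[0.0000 -1.0000]
Step 2: x=[4.9688 9.3125] v=[-0.1250 -1.7500]
Step 3: x=[4.8594 8.7891] v=[-0.4376 -2.0937]
Step 4: x=[4.6338 8.2833] v=[-0.9025 -2.0234]
Step 5: x=[4.2851 7.8651] v=[-1.3947 -1.6729]
Step 6: x=[3.8483 7.5519] v=[-1.7473 -1.2529]
Step 7: x=[3.3934 7.3128] v=[-1.8197 -0.9565]
Step 8: x=[3.0042 7.0938] v=[-1.5567 -0.8759]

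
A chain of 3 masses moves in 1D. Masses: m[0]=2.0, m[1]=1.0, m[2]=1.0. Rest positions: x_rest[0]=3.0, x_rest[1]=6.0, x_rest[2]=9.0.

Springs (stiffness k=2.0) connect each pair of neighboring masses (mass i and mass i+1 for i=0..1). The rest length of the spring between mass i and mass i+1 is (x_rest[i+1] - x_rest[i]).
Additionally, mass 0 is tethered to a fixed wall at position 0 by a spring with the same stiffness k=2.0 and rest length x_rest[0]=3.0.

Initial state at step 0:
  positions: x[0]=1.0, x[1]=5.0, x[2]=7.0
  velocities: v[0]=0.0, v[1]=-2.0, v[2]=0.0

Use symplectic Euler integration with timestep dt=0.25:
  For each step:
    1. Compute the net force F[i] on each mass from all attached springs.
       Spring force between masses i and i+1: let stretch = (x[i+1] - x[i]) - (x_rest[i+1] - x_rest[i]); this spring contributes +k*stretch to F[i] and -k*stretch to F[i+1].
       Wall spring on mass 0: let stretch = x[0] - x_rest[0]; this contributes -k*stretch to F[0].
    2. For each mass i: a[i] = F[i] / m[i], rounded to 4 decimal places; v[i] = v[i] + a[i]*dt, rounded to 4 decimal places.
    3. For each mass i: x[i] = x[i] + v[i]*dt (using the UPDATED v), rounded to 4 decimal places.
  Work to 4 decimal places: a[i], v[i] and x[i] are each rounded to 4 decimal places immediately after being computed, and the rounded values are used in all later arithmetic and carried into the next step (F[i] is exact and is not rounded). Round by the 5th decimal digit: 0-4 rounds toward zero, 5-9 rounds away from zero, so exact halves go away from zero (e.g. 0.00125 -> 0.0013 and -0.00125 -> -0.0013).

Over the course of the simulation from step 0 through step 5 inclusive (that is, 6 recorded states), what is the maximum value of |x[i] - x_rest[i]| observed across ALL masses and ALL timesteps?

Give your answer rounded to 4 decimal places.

Step 0: x=[1.0000 5.0000 7.0000] v=[0.0000 -2.0000 0.0000]
Step 1: x=[1.1875 4.2500 7.1250] v=[0.7500 -3.0000 0.5000]
Step 2: x=[1.4922 3.4766 7.2656] v=[1.2188 -3.0938 0.5625]
Step 3: x=[1.8277 2.9287 7.3076] v=[1.3419 -2.1915 0.1680]
Step 4: x=[2.1178 2.7906 7.1772] v=[1.1602 -0.5526 -0.5215]
Step 5: x=[2.3176 3.1167 6.8735] v=[0.7990 1.3043 -1.2148]
Max displacement = 3.2094

Answer: 3.2094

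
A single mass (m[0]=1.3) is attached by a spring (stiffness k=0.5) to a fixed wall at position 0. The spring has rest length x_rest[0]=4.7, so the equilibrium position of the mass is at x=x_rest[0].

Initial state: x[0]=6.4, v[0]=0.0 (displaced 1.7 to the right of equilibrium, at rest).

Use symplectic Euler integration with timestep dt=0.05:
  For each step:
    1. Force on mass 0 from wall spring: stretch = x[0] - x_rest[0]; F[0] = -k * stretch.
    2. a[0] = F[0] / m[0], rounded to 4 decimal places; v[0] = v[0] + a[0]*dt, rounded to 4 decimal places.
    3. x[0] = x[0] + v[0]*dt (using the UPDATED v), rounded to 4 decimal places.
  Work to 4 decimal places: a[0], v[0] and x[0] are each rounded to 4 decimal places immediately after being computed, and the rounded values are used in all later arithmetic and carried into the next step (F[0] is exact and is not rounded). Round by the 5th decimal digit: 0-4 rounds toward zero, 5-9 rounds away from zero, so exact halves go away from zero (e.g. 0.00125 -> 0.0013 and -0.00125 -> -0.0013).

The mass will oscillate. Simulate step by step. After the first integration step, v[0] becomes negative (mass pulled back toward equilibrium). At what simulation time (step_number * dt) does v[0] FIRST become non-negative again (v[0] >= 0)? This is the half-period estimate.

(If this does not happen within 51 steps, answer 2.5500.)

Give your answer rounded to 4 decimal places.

Answer: 2.5500

Derivation:
Step 0: x=[6.4000] v=[0.0000]
Step 1: x=[6.3984] v=[-0.0327]
Step 2: x=[6.3951] v=[-0.0654]
Step 3: x=[6.3902] v=[-0.0980]
Step 4: x=[6.3837] v=[-0.1305]
Step 5: x=[6.3756] v=[-0.1629]
Step 6: x=[6.3658] v=[-0.1951]
Step 7: x=[6.3544] v=[-0.2271]
Step 8: x=[6.3415] v=[-0.2589]
Step 9: x=[6.3270] v=[-0.2905]
Step 10: x=[6.3109] v=[-0.3218]
Step 11: x=[6.2933] v=[-0.3528]
Step 12: x=[6.2741] v=[-0.3834]
Step 13: x=[6.2534] v=[-0.4137]
Step 14: x=[6.2312] v=[-0.4436]
Step 15: x=[6.2076] v=[-0.4730]
Step 16: x=[6.1825] v=[-0.5020]
Step 17: x=[6.1560] v=[-0.5305]
Step 18: x=[6.1281] v=[-0.5585]
Step 19: x=[6.0988] v=[-0.5860]
Step 20: x=[6.0682] v=[-0.6129]
Step 21: x=[6.0362] v=[-0.6392]
Step 22: x=[6.0030] v=[-0.6649]
Step 23: x=[5.9685] v=[-0.6900]
Step 24: x=[5.9328] v=[-0.7144]
Step 25: x=[5.8959] v=[-0.7381]
Step 26: x=[5.8578] v=[-0.7611]
Step 27: x=[5.8186] v=[-0.7834]
Step 28: x=[5.7784] v=[-0.8049]
Step 29: x=[5.7371] v=[-0.8256]
Step 30: x=[5.6948] v=[-0.8455]
Step 31: x=[5.6516] v=[-0.8646]
Step 32: x=[5.6075] v=[-0.8829]
Step 33: x=[5.5625] v=[-0.9004]
Step 34: x=[5.5167] v=[-0.9170]
Step 35: x=[5.4701] v=[-0.9327]
Step 36: x=[5.4227] v=[-0.9475]
Step 37: x=[5.3746] v=[-0.9614]
Step 38: x=[5.3259] v=[-0.9744]
Step 39: x=[5.2766] v=[-0.9864]
Step 40: x=[5.2267] v=[-0.9975]
Step 41: x=[5.1763] v=[-1.0076]
Step 42: x=[5.1255] v=[-1.0168]
Step 43: x=[5.0743] v=[-1.0250]
Step 44: x=[5.0227] v=[-1.0322]
Step 45: x=[4.9708] v=[-1.0384]
Step 46: x=[4.9186] v=[-1.0436]
Step 47: x=[4.8662] v=[-1.0478]
Step 48: x=[4.8137] v=[-1.0510]
Step 49: x=[4.7610] v=[-1.0532]
Step 50: x=[4.7083] v=[-1.0544]
Step 51: x=[4.6556] v=[-1.0546]
v[0] did not become non-negative within 51 steps; using fallback time=2.5500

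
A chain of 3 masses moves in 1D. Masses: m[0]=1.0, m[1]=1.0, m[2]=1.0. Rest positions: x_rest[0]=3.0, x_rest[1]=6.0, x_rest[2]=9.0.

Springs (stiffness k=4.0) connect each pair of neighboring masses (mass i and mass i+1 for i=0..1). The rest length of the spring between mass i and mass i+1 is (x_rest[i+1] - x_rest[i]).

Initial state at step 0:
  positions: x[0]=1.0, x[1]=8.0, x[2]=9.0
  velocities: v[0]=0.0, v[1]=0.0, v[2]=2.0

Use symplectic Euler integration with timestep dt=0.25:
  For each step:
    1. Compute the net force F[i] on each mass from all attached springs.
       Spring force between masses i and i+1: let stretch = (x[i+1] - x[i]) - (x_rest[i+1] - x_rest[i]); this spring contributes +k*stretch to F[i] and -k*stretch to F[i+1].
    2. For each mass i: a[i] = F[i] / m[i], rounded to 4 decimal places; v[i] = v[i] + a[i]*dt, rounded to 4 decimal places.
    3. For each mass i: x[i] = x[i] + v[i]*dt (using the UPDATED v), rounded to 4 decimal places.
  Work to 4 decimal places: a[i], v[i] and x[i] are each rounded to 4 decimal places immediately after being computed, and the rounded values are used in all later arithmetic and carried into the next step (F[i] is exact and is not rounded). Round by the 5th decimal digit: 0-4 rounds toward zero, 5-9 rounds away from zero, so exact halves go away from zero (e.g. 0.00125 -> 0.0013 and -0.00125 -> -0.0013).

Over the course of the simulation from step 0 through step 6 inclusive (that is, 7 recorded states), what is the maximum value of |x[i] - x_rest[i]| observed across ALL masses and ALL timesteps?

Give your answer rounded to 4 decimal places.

Answer: 3.1554

Derivation:
Step 0: x=[1.0000 8.0000 9.0000] v=[0.0000 0.0000 2.0000]
Step 1: x=[2.0000 6.5000 10.0000] v=[4.0000 -6.0000 4.0000]
Step 2: x=[3.3750 4.7500 10.8750] v=[5.5000 -7.0000 3.5000]
Step 3: x=[4.3438 4.1875 10.9688] v=[3.8750 -2.2500 0.3750]
Step 4: x=[4.5235 5.3594 10.1172] v=[0.7187 4.6876 -3.4063]
Step 5: x=[4.1622 7.5118 8.8262] v=[-1.4454 8.6095 -5.1641]
Step 6: x=[3.8883 9.1554 7.9566] v=[-1.0958 6.5743 -3.4785]
Max displacement = 3.1554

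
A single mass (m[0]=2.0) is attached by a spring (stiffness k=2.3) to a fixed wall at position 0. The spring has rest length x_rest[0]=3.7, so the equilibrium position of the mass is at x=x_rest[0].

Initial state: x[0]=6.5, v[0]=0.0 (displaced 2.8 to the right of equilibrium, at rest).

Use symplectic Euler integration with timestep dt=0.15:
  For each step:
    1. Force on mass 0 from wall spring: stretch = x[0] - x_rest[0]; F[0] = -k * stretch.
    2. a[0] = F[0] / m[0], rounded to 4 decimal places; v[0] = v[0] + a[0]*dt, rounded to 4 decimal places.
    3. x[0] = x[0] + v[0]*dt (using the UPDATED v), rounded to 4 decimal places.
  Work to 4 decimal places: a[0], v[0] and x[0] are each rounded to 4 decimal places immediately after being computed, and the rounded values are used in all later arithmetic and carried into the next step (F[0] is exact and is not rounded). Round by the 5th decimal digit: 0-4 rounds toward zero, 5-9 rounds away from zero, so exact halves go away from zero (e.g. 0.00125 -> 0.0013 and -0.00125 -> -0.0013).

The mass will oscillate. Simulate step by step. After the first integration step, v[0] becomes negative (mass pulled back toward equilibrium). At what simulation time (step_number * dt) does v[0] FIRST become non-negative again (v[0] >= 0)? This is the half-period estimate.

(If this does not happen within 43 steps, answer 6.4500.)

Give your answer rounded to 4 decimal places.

Step 0: x=[6.5000] v=[0.0000]
Step 1: x=[6.4276] v=[-0.4830]
Step 2: x=[6.2846] v=[-0.9535]
Step 3: x=[6.0747] v=[-1.3993]
Step 4: x=[5.8034] v=[-1.8089]
Step 5: x=[5.4776] v=[-2.1717]
Step 6: x=[5.1059] v=[-2.4783]
Step 7: x=[4.6978] v=[-2.7208]
Step 8: x=[4.2639] v=[-2.8929]
Step 9: x=[3.8154] v=[-2.9902]
Step 10: x=[3.3639] v=[-3.0101]
Step 11: x=[2.9211] v=[-2.9521]
Step 12: x=[2.4984] v=[-2.8177]
Step 13: x=[2.1068] v=[-2.6104]
Step 14: x=[1.7565] v=[-2.3356]
Step 15: x=[1.4564] v=[-2.0004]
Step 16: x=[1.2144] v=[-1.6134]
Step 17: x=[1.0367] v=[-1.1846]
Step 18: x=[0.9279] v=[-0.7252]
Step 19: x=[0.8909] v=[-0.2470]
Step 20: x=[0.9265] v=[0.2376]
First v>=0 after going negative at step 20, time=3.0000

Answer: 3.0000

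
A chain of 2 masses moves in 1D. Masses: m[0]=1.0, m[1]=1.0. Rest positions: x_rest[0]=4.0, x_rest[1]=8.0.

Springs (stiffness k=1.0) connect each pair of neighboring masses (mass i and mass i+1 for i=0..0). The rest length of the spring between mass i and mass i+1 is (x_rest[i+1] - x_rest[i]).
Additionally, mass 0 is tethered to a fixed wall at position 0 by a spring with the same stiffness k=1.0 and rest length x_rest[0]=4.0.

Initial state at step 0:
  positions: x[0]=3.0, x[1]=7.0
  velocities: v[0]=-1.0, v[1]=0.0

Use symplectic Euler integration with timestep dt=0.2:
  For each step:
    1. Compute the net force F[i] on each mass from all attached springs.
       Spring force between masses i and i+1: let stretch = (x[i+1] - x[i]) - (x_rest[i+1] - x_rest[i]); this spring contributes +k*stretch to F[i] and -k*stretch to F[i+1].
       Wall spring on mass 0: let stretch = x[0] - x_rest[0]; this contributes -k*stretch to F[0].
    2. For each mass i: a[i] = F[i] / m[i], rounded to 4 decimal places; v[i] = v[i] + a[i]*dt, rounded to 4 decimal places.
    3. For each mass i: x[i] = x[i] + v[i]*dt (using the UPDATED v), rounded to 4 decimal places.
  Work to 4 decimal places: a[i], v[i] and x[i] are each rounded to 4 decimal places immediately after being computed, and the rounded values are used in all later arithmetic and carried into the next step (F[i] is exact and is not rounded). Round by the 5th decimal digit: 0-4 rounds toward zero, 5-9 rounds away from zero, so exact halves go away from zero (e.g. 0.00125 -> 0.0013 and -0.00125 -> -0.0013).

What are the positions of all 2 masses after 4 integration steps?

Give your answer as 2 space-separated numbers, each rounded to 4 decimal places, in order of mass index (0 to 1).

Answer: 2.7048 6.9484

Derivation:
Step 0: x=[3.0000 7.0000] v=[-1.0000 0.0000]
Step 1: x=[2.8400 7.0000] v=[-0.8000 0.0000]
Step 2: x=[2.7328 6.9936] v=[-0.5360 -0.0320]
Step 3: x=[2.6867 6.9768] v=[-0.2304 -0.0842]
Step 4: x=[2.7048 6.9484] v=[0.0903 -0.1422]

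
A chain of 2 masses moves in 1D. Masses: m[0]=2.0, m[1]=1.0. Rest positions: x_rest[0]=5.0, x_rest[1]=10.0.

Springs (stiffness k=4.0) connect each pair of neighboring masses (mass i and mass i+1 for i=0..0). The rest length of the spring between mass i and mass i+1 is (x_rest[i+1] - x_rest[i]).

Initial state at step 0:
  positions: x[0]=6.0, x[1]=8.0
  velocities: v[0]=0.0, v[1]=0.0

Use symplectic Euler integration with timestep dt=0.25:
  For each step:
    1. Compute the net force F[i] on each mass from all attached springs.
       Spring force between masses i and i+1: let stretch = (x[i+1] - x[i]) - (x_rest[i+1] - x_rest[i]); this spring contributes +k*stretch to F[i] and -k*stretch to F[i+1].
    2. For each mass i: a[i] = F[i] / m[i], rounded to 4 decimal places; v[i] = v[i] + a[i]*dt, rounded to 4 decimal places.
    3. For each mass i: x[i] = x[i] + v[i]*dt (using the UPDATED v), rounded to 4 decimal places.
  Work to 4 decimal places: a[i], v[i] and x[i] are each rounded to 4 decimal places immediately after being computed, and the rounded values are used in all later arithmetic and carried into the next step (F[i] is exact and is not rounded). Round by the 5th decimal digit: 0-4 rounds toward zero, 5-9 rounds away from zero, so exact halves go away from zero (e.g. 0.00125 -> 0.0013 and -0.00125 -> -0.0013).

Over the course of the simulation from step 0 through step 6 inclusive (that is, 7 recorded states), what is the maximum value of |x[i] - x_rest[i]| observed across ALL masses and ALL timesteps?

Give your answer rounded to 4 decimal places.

Answer: 2.0182

Derivation:
Step 0: x=[6.0000 8.0000] v=[0.0000 0.0000]
Step 1: x=[5.6250 8.7500] v=[-1.5000 3.0000]
Step 2: x=[5.0156 9.9688] v=[-2.4375 4.8750]
Step 3: x=[4.4004 11.1993] v=[-2.4609 4.9218]
Step 4: x=[4.0100 11.9800] v=[-1.5615 3.1229]
Step 5: x=[3.9909 12.0182] v=[-0.0765 0.1529]
Step 6: x=[4.3502 11.2996] v=[1.4372 -2.8744]
Max displacement = 2.0182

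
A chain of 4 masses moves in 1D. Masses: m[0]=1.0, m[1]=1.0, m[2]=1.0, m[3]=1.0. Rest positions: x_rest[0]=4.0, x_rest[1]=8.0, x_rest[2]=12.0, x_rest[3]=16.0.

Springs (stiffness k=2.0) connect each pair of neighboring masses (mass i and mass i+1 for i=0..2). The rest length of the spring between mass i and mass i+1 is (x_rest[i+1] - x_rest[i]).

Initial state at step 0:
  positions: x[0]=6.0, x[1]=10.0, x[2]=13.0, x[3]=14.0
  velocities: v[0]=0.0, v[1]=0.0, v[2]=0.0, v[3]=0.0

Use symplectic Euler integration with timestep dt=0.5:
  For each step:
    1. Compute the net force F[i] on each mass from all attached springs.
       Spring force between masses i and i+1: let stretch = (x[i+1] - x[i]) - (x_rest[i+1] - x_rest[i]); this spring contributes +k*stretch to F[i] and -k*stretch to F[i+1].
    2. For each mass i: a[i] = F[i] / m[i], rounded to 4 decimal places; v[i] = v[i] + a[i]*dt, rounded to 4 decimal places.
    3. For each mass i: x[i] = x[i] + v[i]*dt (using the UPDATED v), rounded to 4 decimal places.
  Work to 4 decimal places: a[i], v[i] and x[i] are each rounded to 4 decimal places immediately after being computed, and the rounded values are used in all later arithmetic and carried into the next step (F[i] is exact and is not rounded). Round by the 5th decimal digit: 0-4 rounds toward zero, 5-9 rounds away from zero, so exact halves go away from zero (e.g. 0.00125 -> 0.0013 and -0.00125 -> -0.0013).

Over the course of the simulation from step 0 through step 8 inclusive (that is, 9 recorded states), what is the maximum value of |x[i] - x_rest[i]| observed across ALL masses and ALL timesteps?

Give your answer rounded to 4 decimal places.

Answer: 2.3125

Derivation:
Step 0: x=[6.0000 10.0000 13.0000 14.0000] v=[0.0000 0.0000 0.0000 0.0000]
Step 1: x=[6.0000 9.5000 12.0000 15.5000] v=[0.0000 -1.0000 -2.0000 3.0000]
Step 2: x=[5.7500 8.5000 11.5000 17.2500] v=[-0.5000 -2.0000 -1.0000 3.5000]
Step 3: x=[4.8750 7.6250 12.3750 18.1250] v=[-1.7500 -1.7500 1.7500 1.7500]
Step 4: x=[3.3750 7.7500 13.7500 18.1250] v=[-3.0000 0.2500 2.7500 0.0000]
Step 5: x=[2.0625 8.6875 14.3125 17.9375] v=[-2.6250 1.8750 1.1250 -0.3750]
Step 6: x=[2.0625 9.1250 13.8750 17.9375] v=[0.0000 0.8750 -0.8750 0.0000]
Step 7: x=[3.5938 8.4063 13.0938 17.9063] v=[3.0625 -1.4375 -1.5625 -0.0625]
Step 8: x=[5.5313 7.6251 12.3751 17.4688] v=[3.8750 -1.5625 -1.4375 -0.8750]
Max displacement = 2.3125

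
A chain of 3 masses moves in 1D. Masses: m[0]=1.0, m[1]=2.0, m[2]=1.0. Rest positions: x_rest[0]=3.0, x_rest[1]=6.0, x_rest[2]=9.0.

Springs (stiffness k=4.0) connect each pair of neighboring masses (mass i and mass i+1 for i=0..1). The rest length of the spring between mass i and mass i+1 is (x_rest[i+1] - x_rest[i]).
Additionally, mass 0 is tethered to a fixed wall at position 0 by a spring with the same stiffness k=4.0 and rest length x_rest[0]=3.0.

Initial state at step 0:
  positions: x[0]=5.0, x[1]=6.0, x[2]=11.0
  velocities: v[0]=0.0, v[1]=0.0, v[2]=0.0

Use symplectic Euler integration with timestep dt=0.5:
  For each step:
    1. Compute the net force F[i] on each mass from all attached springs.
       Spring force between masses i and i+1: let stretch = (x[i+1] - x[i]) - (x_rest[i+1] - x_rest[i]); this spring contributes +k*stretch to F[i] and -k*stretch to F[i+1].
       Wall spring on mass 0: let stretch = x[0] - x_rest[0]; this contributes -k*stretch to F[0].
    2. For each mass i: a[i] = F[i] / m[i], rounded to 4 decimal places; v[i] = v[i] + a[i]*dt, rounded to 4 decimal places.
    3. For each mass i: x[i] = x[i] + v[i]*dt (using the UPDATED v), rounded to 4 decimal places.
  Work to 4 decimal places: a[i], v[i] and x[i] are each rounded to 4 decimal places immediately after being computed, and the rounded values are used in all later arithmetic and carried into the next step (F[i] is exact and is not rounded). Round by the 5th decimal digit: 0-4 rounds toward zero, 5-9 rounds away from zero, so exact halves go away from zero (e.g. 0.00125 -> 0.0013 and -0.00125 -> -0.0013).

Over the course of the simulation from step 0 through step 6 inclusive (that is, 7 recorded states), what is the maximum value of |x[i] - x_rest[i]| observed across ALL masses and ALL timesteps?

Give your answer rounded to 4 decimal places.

Step 0: x=[5.0000 6.0000 11.0000] v=[0.0000 0.0000 0.0000]
Step 1: x=[1.0000 8.0000 9.0000] v=[-8.0000 4.0000 -4.0000]
Step 2: x=[3.0000 7.0000 9.0000] v=[4.0000 -2.0000 0.0000]
Step 3: x=[6.0000 5.0000 10.0000] v=[6.0000 -4.0000 2.0000]
Step 4: x=[2.0000 6.0000 9.0000] v=[-8.0000 2.0000 -2.0000]
Step 5: x=[0.0000 6.5000 8.0000] v=[-4.0000 1.0000 -2.0000]
Step 6: x=[4.5000 4.5000 8.5000] v=[9.0000 -4.0000 1.0000]
Max displacement = 3.0000

Answer: 3.0000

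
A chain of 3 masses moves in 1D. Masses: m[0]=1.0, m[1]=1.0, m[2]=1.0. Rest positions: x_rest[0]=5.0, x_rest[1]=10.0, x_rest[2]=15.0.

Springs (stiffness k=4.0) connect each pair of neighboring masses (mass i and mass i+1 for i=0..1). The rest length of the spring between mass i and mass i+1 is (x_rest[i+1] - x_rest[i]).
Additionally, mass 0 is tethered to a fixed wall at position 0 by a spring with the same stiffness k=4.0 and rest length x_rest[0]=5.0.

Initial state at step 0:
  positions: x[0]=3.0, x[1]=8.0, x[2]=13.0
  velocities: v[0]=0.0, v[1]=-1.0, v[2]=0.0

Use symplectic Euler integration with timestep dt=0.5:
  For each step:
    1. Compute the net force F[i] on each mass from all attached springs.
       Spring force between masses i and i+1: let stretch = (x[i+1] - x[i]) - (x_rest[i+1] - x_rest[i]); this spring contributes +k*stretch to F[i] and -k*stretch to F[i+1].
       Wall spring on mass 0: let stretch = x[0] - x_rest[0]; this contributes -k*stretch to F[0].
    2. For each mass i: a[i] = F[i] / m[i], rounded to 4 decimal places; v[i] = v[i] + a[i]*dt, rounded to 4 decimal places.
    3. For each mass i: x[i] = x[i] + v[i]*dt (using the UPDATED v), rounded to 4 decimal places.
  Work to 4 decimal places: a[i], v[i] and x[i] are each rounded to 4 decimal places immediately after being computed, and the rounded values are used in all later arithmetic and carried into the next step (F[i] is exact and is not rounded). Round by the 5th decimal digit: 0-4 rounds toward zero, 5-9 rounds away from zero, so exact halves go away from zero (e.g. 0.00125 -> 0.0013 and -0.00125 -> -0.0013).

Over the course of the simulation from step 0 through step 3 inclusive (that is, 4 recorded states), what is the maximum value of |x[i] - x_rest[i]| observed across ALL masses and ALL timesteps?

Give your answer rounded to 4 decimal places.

Answer: 2.5000

Derivation:
Step 0: x=[3.0000 8.0000 13.0000] v=[0.0000 -1.0000 0.0000]
Step 1: x=[5.0000 7.5000 13.0000] v=[4.0000 -1.0000 0.0000]
Step 2: x=[4.5000 10.0000 12.5000] v=[-1.0000 5.0000 -1.0000]
Step 3: x=[5.0000 9.5000 14.5000] v=[1.0000 -1.0000 4.0000]
Max displacement = 2.5000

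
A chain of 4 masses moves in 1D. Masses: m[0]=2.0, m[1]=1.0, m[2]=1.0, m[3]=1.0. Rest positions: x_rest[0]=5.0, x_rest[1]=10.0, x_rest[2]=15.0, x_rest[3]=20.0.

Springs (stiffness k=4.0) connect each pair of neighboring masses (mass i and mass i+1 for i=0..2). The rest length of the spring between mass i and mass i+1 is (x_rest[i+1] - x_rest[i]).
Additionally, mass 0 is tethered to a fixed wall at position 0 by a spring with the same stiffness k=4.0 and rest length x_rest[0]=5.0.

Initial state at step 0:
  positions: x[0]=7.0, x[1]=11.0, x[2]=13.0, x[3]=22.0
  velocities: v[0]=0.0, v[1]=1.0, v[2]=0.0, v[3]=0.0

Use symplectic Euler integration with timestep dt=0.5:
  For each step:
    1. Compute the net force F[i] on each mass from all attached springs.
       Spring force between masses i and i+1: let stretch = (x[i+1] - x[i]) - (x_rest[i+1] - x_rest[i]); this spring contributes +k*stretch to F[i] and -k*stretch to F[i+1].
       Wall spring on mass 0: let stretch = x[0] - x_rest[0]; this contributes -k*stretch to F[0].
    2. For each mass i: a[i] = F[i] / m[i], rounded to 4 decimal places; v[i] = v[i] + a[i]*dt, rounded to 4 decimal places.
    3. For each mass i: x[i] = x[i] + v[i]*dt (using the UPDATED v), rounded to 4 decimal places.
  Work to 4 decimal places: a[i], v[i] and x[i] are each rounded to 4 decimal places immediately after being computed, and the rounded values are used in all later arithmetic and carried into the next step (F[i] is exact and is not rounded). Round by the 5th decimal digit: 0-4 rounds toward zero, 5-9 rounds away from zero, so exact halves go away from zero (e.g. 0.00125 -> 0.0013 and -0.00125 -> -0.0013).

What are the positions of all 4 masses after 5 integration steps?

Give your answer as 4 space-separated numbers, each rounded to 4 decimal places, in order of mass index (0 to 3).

Answer: 3.8750 13.8750 12.5000 20.7500

Derivation:
Step 0: x=[7.0000 11.0000 13.0000 22.0000] v=[0.0000 1.0000 0.0000 0.0000]
Step 1: x=[5.5000 9.5000 20.0000 18.0000] v=[-3.0000 -3.0000 14.0000 -8.0000]
Step 2: x=[3.2500 14.5000 14.5000 21.0000] v=[-4.5000 10.0000 -11.0000 6.0000]
Step 3: x=[5.0000 8.2500 15.5000 22.5000] v=[3.5000 -12.5000 2.0000 3.0000]
Step 4: x=[5.8750 6.0000 16.2500 22.0000] v=[1.7500 -4.5000 1.5000 -1.0000]
Step 5: x=[3.8750 13.8750 12.5000 20.7500] v=[-4.0000 15.7500 -7.5000 -2.5000]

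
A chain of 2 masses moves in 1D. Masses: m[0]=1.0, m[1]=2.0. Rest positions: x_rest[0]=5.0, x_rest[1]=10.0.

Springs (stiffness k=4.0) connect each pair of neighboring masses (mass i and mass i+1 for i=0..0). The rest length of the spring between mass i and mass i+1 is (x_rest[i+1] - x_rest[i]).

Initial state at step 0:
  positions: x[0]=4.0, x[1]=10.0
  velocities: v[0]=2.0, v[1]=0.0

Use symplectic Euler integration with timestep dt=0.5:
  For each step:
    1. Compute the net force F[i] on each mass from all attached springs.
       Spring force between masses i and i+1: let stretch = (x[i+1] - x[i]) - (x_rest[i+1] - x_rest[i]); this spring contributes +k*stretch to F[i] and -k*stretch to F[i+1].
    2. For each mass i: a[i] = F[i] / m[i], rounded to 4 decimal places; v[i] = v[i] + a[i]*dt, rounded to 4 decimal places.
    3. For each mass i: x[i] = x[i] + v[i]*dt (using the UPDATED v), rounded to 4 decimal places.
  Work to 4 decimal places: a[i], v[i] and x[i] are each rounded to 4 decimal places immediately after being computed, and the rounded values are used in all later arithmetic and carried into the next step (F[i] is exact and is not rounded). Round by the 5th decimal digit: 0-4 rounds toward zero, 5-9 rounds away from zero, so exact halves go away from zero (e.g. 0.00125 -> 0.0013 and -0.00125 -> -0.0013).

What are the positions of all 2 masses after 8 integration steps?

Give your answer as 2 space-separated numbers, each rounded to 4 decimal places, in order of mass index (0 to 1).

Step 0: x=[4.0000 10.0000] v=[2.0000 0.0000]
Step 1: x=[6.0000 9.5000] v=[4.0000 -1.0000]
Step 2: x=[6.5000 9.7500] v=[1.0000 0.5000]
Step 3: x=[5.2500 10.8750] v=[-2.5000 2.2500]
Step 4: x=[4.6250 11.6875] v=[-1.2500 1.6250]
Step 5: x=[6.0625 11.4688] v=[2.8750 -0.4375]
Step 6: x=[7.9063 11.0469] v=[3.6876 -0.8438]
Step 7: x=[7.8907 11.5547] v=[-0.0312 1.0156]
Step 8: x=[6.5391 12.7305] v=[-2.7032 2.3516]

Answer: 6.5391 12.7305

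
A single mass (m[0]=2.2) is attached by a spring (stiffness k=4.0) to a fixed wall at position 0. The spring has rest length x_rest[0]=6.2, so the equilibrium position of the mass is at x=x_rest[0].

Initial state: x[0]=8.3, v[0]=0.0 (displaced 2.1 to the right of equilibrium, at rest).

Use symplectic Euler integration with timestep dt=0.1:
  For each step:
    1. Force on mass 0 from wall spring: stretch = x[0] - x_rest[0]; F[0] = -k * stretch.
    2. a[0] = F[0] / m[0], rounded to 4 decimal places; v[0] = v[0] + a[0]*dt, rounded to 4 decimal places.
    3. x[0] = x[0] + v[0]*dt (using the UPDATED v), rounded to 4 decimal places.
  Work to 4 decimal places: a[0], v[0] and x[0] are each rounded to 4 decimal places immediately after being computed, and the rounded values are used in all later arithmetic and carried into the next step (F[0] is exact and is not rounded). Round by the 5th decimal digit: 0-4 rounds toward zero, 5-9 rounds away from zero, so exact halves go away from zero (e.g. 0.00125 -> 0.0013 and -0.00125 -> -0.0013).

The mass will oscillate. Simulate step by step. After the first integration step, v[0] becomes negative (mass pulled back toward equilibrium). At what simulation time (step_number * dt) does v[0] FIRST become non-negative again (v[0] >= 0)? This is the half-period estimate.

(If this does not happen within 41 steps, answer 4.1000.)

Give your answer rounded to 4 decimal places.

Step 0: x=[8.3000] v=[0.0000]
Step 1: x=[8.2618] v=[-0.3818]
Step 2: x=[8.1861] v=[-0.7567]
Step 3: x=[8.0743] v=[-1.1178]
Step 4: x=[7.9284] v=[-1.4586]
Step 5: x=[7.7511] v=[-1.7729]
Step 6: x=[7.5456] v=[-2.0549]
Step 7: x=[7.3156] v=[-2.2996]
Step 8: x=[7.0654] v=[-2.5024]
Step 9: x=[6.7994] v=[-2.6598]
Step 10: x=[6.5225] v=[-2.7688]
Step 11: x=[6.2398] v=[-2.8274]
Step 12: x=[5.9563] v=[-2.8346]
Step 13: x=[5.6773] v=[-2.7903]
Step 14: x=[5.4078] v=[-2.6953]
Step 15: x=[5.1527] v=[-2.5513]
Step 16: x=[4.9166] v=[-2.3609]
Step 17: x=[4.7038] v=[-2.1276]
Step 18: x=[4.5182] v=[-1.8556]
Step 19: x=[4.3632] v=[-1.5498]
Step 20: x=[4.2416] v=[-1.2158]
Step 21: x=[4.1556] v=[-0.8597]
Step 22: x=[4.1068] v=[-0.4880]
Step 23: x=[4.0961] v=[-0.1074]
Step 24: x=[4.1236] v=[0.2751]
First v>=0 after going negative at step 24, time=2.4000

Answer: 2.4000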